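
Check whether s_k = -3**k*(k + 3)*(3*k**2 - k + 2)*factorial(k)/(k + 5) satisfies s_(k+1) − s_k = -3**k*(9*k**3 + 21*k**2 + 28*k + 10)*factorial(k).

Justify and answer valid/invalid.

s_(k+1) = -3**(k + 1)*(k + 4)*(3*k**2 + 5*k + 4)*factorial(k + 1)/(k + 6)
s_(k+1) − s_k = -3**k*(9*k**5 + 102*k**4 + 397*k**3 + 688*k**2 + 648*k + 204)*factorial(k)/((k + 5)*(k + 6))
(s_(k+1) − s_k) − t_k = 2*3**k*(9*k**4 + 66*k**3 + 130*k**2 + 151*k + 48)*factorial(k)/((k + 5)*(k + 6))

Invalid: residual 2*3**k*(9*k**4 + 66*k**3 + 130*k**2 + 151*k + 48)*factorial(k)/((k + 5)*(k + 6)) ≠ 0.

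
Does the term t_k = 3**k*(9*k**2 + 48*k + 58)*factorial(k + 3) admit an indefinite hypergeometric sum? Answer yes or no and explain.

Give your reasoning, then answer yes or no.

Step 1: r(k) = 3*(9*k**3 + 102*k**2 + 379*k + 460)/(9*k**2 + 48*k + 58).
Take A(k)=3*k + 12, B(k)=1, C(k)=k**2 + 16*k/3 + 58/9.
f must satisfy (3*k + 12)·f(k+1) − (1)·f(k) = k**2 + 16*k/3 + 58/9.
From deg A=1, deg B=0, deg C=2: d=1.
Coefficient equations give f(k) = (3*k + 2)/9.
Then R = B(k−1)f/C = (3*k + 2)/(9*k**2 + 48*k + 58), so s_k = R(k)·t_k = 3**k*(3*k + 2)*factorial(k + 3).
Δs = 3**k*(9*k**2 + 48*k + 58)*factorial(k + 3), as required.

Yes. s_k = 3**k*(3*k + 2)*factorial(k + 3).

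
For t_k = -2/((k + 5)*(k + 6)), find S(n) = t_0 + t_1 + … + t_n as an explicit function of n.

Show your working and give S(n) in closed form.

t_(k+1)/t_k = (k + 5)/(k + 7).
A = k + 5, B = k + 7, C = 1.
Solve (k + 5)·f(k+1) − (k + 6)·f(k) = 1.
Bound: deg f ≤ 1.
Solving with deg f ≤ 1: f(k) = k/5.
Then R = B(k−1)f/C = k*(k + 6)/5, so s_k = R(k)·t_k = -2*k/(5*k + 25).
Δs = -2/(k**2 + 11*k + 30), as required.
s_(n+1) = 2*(-n - 1)/(5*(n + 6)) and s_(0) = 0, so S(n) = 2*(-n - 1)/(5*(n + 6)).

S(n) = 2*(-n - 1)/(5*(n + 6))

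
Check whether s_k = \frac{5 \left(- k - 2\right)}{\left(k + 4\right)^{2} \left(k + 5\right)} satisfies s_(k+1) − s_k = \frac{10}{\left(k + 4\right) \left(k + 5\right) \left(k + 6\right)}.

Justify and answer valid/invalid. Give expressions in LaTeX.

Invalid: residual \frac{10 \left(- 3 k - 14\right)}{k^{5} + 24 k^{4} + 229 k^{3} + 1086 k^{2} + 2560 k + 2400} ≠ 0.

s_(k+1) = 5*(-k - 3)/((k + 5)**2*(k + 6))
s_(k+1) − s_k = 10*(k**2 + 6*k + 6)/(k**5 + 24*k**4 + 229*k**3 + 1086*k**2 + 2560*k + 2400)
(s_(k+1) − s_k) − t_k = 10*(-3*k - 14)/(k**5 + 24*k**4 + 229*k**3 + 1086*k**2 + 2560*k + 2400)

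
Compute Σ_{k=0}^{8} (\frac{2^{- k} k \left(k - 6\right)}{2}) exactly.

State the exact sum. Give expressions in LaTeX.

Σ = -789/256

Step 1: r(k) = (k - 5)*(k + 1)/(2*k*(k - 6)).
Normal form (A,B,C) = (1/2, 1, k**2 - 6*k).
Key eq: (1/2)·f(k+1) = (1)·f(k) + (k**2 - 6*k).
From deg A=0, deg B=0, deg C=2: d=2.
Solving with deg f ≤ 2: f(k) = -2*(k**2 - 4*k - 3).
So s_k = (B(k−1)f/C)·t_k = (-2*(k**2 - 4*k - 3)/(k*(k - 6)))·t_k = (-k**2 + 4*k + 3)/2**k.
Δs = k*(k - 6)/(2*2**k), as required.
Sum = s_(9) − s_(0); s_(9) = -21/256, s_(0) = 3 ⇒ -789/256.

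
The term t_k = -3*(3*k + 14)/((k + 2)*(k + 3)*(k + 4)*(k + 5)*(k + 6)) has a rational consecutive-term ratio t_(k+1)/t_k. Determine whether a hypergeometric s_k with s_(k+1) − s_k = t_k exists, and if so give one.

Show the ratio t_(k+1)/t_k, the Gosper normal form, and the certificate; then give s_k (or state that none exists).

t_(k+1)/t_k = (k + 2)*(3*k + 17)/((k + 7)*(3*k + 14)).
Normal form (A,B,C) = (k + 2, k + 7, k + 14/3).
Solve (k + 2)·f(k+1) − (k + 6)·f(k) = k + 14/3.
deg f ≤ 4 (via 1,1,1).
Solve for f: f(k) = k*(k + 4)*(k**2 + 10*k + 31)/90 (degree 4 ≤ 4).
So s_k = (B(k−1)f/C)·t_k = (k*(k + 4)*(k + 6)*(k**2 + 10*k + 31)/(30*(3*k + 14)))·t_k = k*(-k**2 - 10*k - 31)/(10*(k**3 + 10*k**2 + 31*k + 30)).
Δs = 3*(-3*k - 14)/(k**5 + 20*k**4 + 155*k**3 + 580*k**2 + 1044*k + 720), as required.

s_k = k*(-k**2 - 10*k - 31)/(10*(k**3 + 10*k**2 + 31*k + 30))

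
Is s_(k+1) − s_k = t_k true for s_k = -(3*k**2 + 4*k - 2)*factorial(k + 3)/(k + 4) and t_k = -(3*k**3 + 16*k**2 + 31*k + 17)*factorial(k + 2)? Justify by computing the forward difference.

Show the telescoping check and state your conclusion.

Invalid: residual (k + 1)*(3*k**3 + 25*k**2 + 67*k + 70)*factorial(k + 2)/((k + 4)*(k + 5)) ≠ 0.

s_(k+1) = -(3*k**2 + 10*k + 5)*factorial(k + 4)/(k + 5)
s_(k+1) − s_k = -(3*k**4 + 31*k**3 + 114*k**2 + 182*k + 90)*factorial(k + 3)/((k + 4)*(k + 5))
(s_(k+1) − s_k) − t_k = (k + 1)*(3*k**3 + 25*k**2 + 67*k + 70)*factorial(k + 2)/((k + 4)*(k + 5))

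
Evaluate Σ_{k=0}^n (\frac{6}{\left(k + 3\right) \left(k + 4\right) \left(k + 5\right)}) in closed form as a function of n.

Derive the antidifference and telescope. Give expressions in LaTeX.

t_(k+1)/t_k = (k + 3)/(k + 6).
Gosper form: A/B · C(k+1)/C(k) with A=k + 3, B=k + 6, C=1.
Need (k + 3)·f(k+1) − (k + 5)·f(k) = 1.
Degrees (1,1,0) ⇒ d ≤ 2.
Coefficient equations give f(k) = k*(k + 7)/24.
Get s_k = R·t_k = k*(k + 7)/(4*(k + 3)*(k + 4)) with R(k) = B(k−1)f(k)/C(k) = k*(k + 5)*(k + 7)/24.
Δs = 6/(k**3 + 12*k**2 + 47*k + 60), as required.
Σ_(k=0)^n t_k = s_(n+1) − s_(0) = ((n**2 + 9*n + 8)/(4*(n**2 + 9*n + 20))) − (0), i.e. (n**2 + 9*n + 8)/(4*(n**2 + 9*n + 20)).

S(n) = \frac{n^{2} + 9 n + 8}{4 \left(n^{2} + 9 n + 20\right)}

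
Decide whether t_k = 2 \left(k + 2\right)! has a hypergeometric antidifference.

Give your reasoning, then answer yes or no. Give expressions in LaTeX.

No. Not Gosper-summable.

Step 1: r(k) = k + 3.
Factor: A=k + 3; B=1; C=1.
Key eq: (k + 3)·f(k+1) = (1)·f(k) + (1).
Degrees (1,0,0) ⇒ d ≤ -1.
Negative degree bound (-1): no f exists, t_k not Gosper-summable.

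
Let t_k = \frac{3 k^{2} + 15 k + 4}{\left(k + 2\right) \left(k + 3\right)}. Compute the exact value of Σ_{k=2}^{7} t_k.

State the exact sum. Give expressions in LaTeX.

Σ = 159/10

Ratio r(k) = (k + 2)*(15*k + 3*(k + 1)**2 + 19)/((k + 4)*(3*k**2 + 15*k + 4)).
Take A(k)=k + 2, B(k)=k + 4, C(k)=k**2 + 5*k + 4/3.
Need (k + 2)·f(k+1) − (k + 3)·f(k) = k**2 + 5*k + 4/3.
Degrees (1,1,2) ⇒ d ≤ 2.
Solve for f: f(k) = k*(3*k - 1)/3 (degree 2 ≤ 2).
So s_k = (B(k−1)f/C)·t_k = (k*(k + 3)*(3*k - 1)/(3*k**2 + 15*k + 4))·t_k = k*(3*k - 1)/(k + 2).
Check: Δs_k = (3*k**2 + 15*k + 4)/(k**2 + 5*k + 6). ✓
Telescoping: Σ = s_(8) − s_(2) = 92/5 − (5/2) = 159/10.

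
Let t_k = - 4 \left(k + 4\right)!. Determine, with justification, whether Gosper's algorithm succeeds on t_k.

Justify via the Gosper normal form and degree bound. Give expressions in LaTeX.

No. Not Gosper-summable.

Ratio r(k) = k + 5.
Take A(k)=k + 5, B(k)=1, C(k)=1.
Key eq: (k + 5)·f(k+1) = (1)·f(k) + (1).
deg f ≤ -1 (via 1,0,0).
Bound -1 < 0, so the key equation has no polynomial solution.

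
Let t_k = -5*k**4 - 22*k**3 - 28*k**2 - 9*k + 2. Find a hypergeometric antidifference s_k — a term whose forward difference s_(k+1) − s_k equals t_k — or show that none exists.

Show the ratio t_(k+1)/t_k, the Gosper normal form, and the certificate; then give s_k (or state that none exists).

Compute t_(k+1)/t_k: get (5*k**4 + 42*k**3 + 124*k**2 + 151*k + 62)/(5*k**4 + 22*k**3 + 28*k**2 + 9*k - 2).
Factor: A=1; B=1; C=k**4 + 22*k**3/5 + 28*k**2/5 + 9*k/5 - 2/5.
Key eq: (1)·f(k+1) = (1)·f(k) + (k**4 + 22*k**3/5 + 28*k**2/5 + 9*k/5 - 2/5).
d = 5 from the (0,0,4) case.
Solve for f: f(k) = k*(k + 1)*(k**3 + 2*k**2 - 2*k - 2)/5 (degree 5 ≤ 5).
Get s_k = R·t_k = k*(-k**4 - 3*k**3 + 4*k + 2) with R(k) = B(k−1)f(k)/C(k) = k*(k**3 + 2*k**2 - 2*k - 2)/(5*k**3 + 17*k**2 + 11*k - 2).
Check: Δs_k = -5*k**4 - 22*k**3 - 28*k**2 - 9*k + 2. ✓

s_k = k*(-k**4 - 3*k**3 + 4*k + 2)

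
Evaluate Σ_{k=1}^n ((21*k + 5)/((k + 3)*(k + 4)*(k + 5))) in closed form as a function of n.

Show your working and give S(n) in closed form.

S(n) = n*(11*n + 15)/(4*(n**2 + 9*n + 20))

Ratio r(k) = (k + 3)*(21*k + 26)/((k + 6)*(21*k + 5)).
Normal form (A,B,C) = (k + 3, k + 6, k + 5/21).
Key eq: (k + 3)·f(k+1) = (k + 5)·f(k) + (k + 5/21).
d = 2 from the (1,1,1) case.
Solving with deg f ≤ 2: f(k) = k*(17*k - 7)/126.
Then R = B(k−1)f/C = k*(k + 5)*(17*k - 7)/(6*(21*k + 5)), so s_k = R(k)·t_k = k*(17*k - 7)/(6*(k + 3)*(k + 4)).
s_(k+1) − s_k = (21*k + 5)/(k**3 + 12*k**2 + 47*k + 60) = t_k.
s_(n+1) = (17*n**2 + 27*n + 10)/(6*(n**2 + 9*n + 20)) and s_(1) = 1/12, so S(n) = n*(11*n + 15)/(4*(n**2 + 9*n + 20)).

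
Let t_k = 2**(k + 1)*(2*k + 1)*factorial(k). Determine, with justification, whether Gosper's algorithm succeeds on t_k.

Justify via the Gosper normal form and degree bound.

Step 1: r(k) = 2*(k + 1)*(2*k + 3)/(2*k + 1).
Take A(k)=2*k + 2, B(k)=1, C(k)=k + 1/2.
f must satisfy (2*k + 2)·f(k+1) − (1)·f(k) = k + 1/2.
From deg A=1, deg B=0, deg C=1: d=0.
Match coefficients ⇒ f(k) = 1/2.
So s_k = (B(k−1)f/C)·t_k = (1/(2*k + 1))·t_k = 2**(k + 1)*factorial(k).
s_(k+1) − s_k = 2**(k + 1)*(2*k + 1)*factorial(k) = t_k.

Yes. s_k = 2**(k + 1)*factorial(k).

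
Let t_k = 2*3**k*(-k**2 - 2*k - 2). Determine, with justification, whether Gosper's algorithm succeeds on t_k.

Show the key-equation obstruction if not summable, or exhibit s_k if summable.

Yes. s_k = 3**k*(-k**2 + k - 2).

The ratio is 3*(k**2 + 4*k + 5)/(k**2 + 2*k + 2).
So A=3 and B=1, with C=k**2 + 2*k + 2.
f must satisfy (3)·f(k+1) − (1)·f(k) = k**2 + 2*k + 2.
deg f ≤ 2 (via 0,0,2).
Solving with deg f ≤ 2: f(k) = (k**2 - k + 2)/2.
R(k) = B(k−1)·f(k)/C(k) = (k**2 - k + 2)/(2*(k**2 + 2*k + 2)); s_k = R·t_k = 3**k*(-k**2 + k - 2).
Δs = 2*3**k*(-k**2 - 2*k - 2), as required.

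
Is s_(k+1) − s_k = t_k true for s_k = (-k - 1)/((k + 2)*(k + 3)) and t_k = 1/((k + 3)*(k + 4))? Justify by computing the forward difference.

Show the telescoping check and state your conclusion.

Invalid: residual -2/(k**3 + 9*k**2 + 26*k + 24) ≠ 0.

s_(k+1) = (-k - 2)/((k + 3)*(k + 4))
s_(k+1) − s_k = k/(k**3 + 9*k**2 + 26*k + 24)
(s_(k+1) − s_k) − t_k = -2/(k**3 + 9*k**2 + 26*k + 24)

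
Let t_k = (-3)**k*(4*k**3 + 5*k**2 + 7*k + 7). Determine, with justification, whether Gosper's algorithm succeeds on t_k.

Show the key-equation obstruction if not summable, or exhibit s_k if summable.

Ratio r(k) = 3*(-4*k**3 - 17*k**2 - 29*k - 23)/(4*k**3 + 5*k**2 + 7*k + 7).
Normal form (A,B,C) = (-3, 1, k**3 + 5*k**2/4 + 7*k/4 + 7/4).
Need (-3)·f(k+1) − (1)·f(k) = k**3 + 5*k**2/4 + 7*k/4 + 7/4.
d = 3 from the (0,0,3) case.
Match coefficients ⇒ f(k) = -(k**3 - k**2 + k + 1)/4.
Certificate R = B(k−1)f/C = -(k**3 - k**2 + k + 1)/(4*k**3 + 5*k**2 + 7*k + 7) gives s_k = (-3)**k*(-k**3 + k**2 - k - 1).
s_(k+1) − s_k = (-3)**k*(4*k**3 + 5*k**2 + 7*k + 7) = t_k.

Yes. s_k = (-3)**k*(-k**3 + k**2 - k - 1).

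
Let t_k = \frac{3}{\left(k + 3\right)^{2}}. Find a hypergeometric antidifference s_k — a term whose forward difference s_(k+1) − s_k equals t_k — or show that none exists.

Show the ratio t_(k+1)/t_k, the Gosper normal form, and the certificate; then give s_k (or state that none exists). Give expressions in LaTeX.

no hypergeometric antidifference exists

The ratio is (k + 3)**2/(k + 4)**2.
Normal form (A,B,C) = (k**2 + 6*k + 9, k**2 + 8*k + 16, 1).
Key eq: (k**2 + 6*k + 9)·f(k+1) = (k**2 + 6*k + 9)·f(k) + (1).
d = 0 from the (2,2,0) case.
Generic f = c0 gives residual -1; -1 = 0 cannot hold, so t_k is not Gosper-summable.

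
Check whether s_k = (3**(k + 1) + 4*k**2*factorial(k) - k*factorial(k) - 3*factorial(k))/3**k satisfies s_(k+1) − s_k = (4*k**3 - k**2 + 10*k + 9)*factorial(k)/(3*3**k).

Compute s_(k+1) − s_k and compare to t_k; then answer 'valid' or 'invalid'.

valid; difference matches t_k

s_(k+1) = (9*3**k + 4*k**3*factorial(k) + 11*k**2*factorial(k) + 7*k*factorial(k))/(3*3**k)
s_(k+1) − s_k = (4*k**3 - k**2 + 10*k + 9)*factorial(k)/(3*3**k)
(s_(k+1) − s_k) − t_k = 0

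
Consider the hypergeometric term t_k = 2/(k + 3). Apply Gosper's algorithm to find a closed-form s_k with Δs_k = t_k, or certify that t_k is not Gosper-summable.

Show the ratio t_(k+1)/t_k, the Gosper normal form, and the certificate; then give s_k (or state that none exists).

t_(k+1)/t_k = (k + 3)/(k + 4).
A = k + 3, B = k + 4, C = 1.
Need (k + 3)·f(k+1) − (k + 3)·f(k) = 1.
Bound: deg f ≤ 0.
f = c0 ⇒ A·f(k+1) − B(k−1)·f(k) − C = -1. The system {-1 = 0} is inconsistent; no antidifference.

no hypergeometric antidifference exists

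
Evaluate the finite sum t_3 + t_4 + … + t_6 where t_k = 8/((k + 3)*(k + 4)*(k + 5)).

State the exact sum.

Σ = 68/1155

The ratio is (k + 3)/(k + 6).
A = k + 3, B = k + 6, C = 1.
Need (k + 3)·f(k+1) − (k + 5)·f(k) = 1.
deg f ≤ 2 (via 1,1,0).
Solve for f: f(k) = k*(k + 7)/24 (degree 2 ≤ 2).
R(k) = B(k−1)·f(k)/C(k) = k*(k + 5)*(k + 7)/24; s_k = R·t_k = k*(k + 7)/(3*(k + 3)*(k + 4)).
Check: Δs_k = 8/(k**3 + 12*k**2 + 47*k + 60). ✓
Telescoping: Σ = s_(7) − s_(3) = 49/165 − (5/21) = 68/1155.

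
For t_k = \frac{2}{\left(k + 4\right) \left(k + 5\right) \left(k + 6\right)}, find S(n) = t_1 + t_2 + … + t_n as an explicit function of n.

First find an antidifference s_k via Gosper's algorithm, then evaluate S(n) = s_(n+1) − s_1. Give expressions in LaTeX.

Compute t_(k+1)/t_k: get (k + 4)/(k + 7).
Factor: A=k + 4; B=k + 7; C=1.
Set up (k + 4)·f(k+1) − (k + 6)·f(k) − (1) = 0.
From deg A=1, deg B=1, deg C=0: d=2.
A polynomial solution: f(k) = k*(k + 9)/40.
Certificate R = B(k−1)f/C = k*(k + 6)*(k + 9)/40 gives s_k = k*(k + 9)/(20*(k + 4)*(k + 5)).
Δs = 2/(k**3 + 15*k**2 + 74*k + 120), as required.
Evaluate: s_(n+1) = (n**2 + 11*n + 10)/(20*(n**2 + 11*n + 30)); subtract s_(1) = 1/60 ⇒ S(n) = n*(n + 11)/(30*(n**2 + 11*n + 30)).

S(n) = \frac{n \left(n + 11\right)}{30 \left(n^{2} + 11 n + 30\right)}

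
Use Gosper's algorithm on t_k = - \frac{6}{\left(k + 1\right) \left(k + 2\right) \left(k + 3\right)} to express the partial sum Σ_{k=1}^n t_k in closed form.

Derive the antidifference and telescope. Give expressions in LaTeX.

S(n) = \frac{n \left(- n - 5\right)}{2 \left(n^{2} + 5 n + 6\right)}

Ratio r(k) = (k + 1)/(k + 4).
A = k + 1, B = k + 4, C = 1.
Solve (k + 1)·f(k+1) − (k + 3)·f(k) = 1.
Degrees (1,1,0) ⇒ d ≤ 2.
A polynomial solution: f(k) = k*(k + 3)/4.
Get s_k = R·t_k = 3*k*(-k - 3)/(2*(k + 1)*(k + 2)) with R(k) = B(k−1)f(k)/C(k) = k*(k + 3)**2/4.
Verify: -6/(k**3 + 6*k**2 + 11*k + 6) matches t_k.
Telescope: S(n) = s_(n+1) − s_(1) = 3*(-n**2 - 5*n - 4)/(2*(n**2 + 5*n + 6)) − (-1) = n*(-n - 5)/(2*(n**2 + 5*n + 6)).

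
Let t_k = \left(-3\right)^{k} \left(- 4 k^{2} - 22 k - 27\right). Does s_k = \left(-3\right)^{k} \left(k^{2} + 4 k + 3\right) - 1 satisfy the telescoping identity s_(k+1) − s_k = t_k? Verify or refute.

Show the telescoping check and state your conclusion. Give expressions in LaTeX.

s_(k+1) = (-3)**(k + 1)*(4*k + (k + 1)**2 + 7) - 1
s_(k+1) − s_k = (-3)**k*(-4*k**2 - 22*k - 27)
(s_(k+1) − s_k) − t_k = 0

Valid: the claim telescopes to t_k.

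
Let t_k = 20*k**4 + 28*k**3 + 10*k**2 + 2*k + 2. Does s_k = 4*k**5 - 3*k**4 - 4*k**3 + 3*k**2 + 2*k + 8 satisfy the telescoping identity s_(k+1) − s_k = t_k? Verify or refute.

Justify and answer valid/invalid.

Valid — Δs_k = t_k.

s_(k+1) = 4*k**5 + 17*k**4 + 24*k**3 + 13*k**2 + 4*k + 10
s_(k+1) − s_k = 20*k**4 + 28*k**3 + 10*k**2 + 2*k + 2
(s_(k+1) − s_k) − t_k = 0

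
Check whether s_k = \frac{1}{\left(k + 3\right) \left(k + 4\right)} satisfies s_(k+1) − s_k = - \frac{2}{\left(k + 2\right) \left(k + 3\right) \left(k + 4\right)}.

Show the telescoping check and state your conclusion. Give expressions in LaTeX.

s_(k+1) = 1/((k + 4)*(k + 5))
s_(k+1) − s_k = -2/(k**3 + 12*k**2 + 47*k + 60)
(s_(k+1) − s_k) − t_k = 6/(k**4 + 14*k**3 + 71*k**2 + 154*k + 120)

Invalid: residual \frac{6}{k^{4} + 14 k^{3} + 71 k^{2} + 154 k + 120} ≠ 0.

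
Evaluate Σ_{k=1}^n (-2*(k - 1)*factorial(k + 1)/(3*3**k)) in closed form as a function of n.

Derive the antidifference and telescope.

S(n) = 4/3 - 2*factorial(n + 2)/(3*3**n)

The ratio is k*(k + 2)/(3*(k - 1)).
Gosper form: A/B · C(k+1)/C(k) with A=k/3 + 2/3, B=1, C=k - 1.
Set up (k/3 + 2/3)·f(k+1) − (1)·f(k) − (k - 1) = 0.
From deg A=1, deg B=0, deg C=1: d=0.
Match coefficients ⇒ f(k) = 3.
Get s_k = R·t_k = -2*factorial(k + 1)/3**k with R(k) = B(k−1)f(k)/C(k) = 3/(k - 1).
Verify: -2*(k - 1)*factorial(k + 1)/(3*3**k) matches t_k.
Evaluate: s_(n+1) = -2*3**(-n - 1)*factorial(n + 2); subtract s_(1) = -4/3 ⇒ S(n) = 4/3 - 2*factorial(n + 2)/(3*3**n).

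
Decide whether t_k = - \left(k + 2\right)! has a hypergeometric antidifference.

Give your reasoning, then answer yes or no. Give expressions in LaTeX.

No; the degree bound rules out any f.

t_(k+1)/t_k = k + 3.
Take A(k)=k + 3, B(k)=1, C(k)=1.
Key eq: (k + 3)·f(k+1) = (1)·f(k) + (1).
Bound: deg f ≤ -1.
d = -1 < 0 ⇒ no nonzero polynomial f; not summable.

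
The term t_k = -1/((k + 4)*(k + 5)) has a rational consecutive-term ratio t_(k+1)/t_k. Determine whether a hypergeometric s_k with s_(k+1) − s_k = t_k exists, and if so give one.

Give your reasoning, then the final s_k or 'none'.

The ratio is (k + 4)/(k + 6).
Factor: A=k + 4; B=k + 6; C=1.
Key eq: (k + 4)·f(k+1) = (k + 5)·f(k) + (1).
Bound: deg f ≤ 1.
Match coefficients ⇒ f(k) = k/4.
So s_k = (B(k−1)f/C)·t_k = (k*(k + 5)/4)·t_k = -k/(4*k + 16).
Verify: -1/(k**2 + 9*k + 20) matches t_k.

s_k = -k/(4*k + 16)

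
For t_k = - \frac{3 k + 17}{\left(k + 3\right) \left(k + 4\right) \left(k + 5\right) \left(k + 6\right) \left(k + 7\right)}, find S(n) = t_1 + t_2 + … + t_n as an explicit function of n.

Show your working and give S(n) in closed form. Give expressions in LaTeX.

r(k) = (k + 3)*(3*k + 20)/((k + 8)*(3*k + 17)) after simplifying.
A = k + 3, B = k + 8, C = k + 17/3.
Set up (k + 3)·f(k+1) − (k + 7)·f(k) − (k + 17/3) = 0.
Bound: deg f ≤ 4.
A polynomial solution: f(k) = k*(k + 5)*(k**2 + 13*k + 54)/216.
Certificate R = B(k−1)f/C = k*(k + 5)*(k + 7)*(k**2 + 13*k + 54)/(72*(3*k + 17)) gives s_k = k*(-k**2 - 13*k - 54)/(72*(k**3 + 13*k**2 + 54*k + 72)).
Check: Δs_k = (-3*k - 17)/(k**5 + 25*k**4 + 245*k**3 + 1175*k**2 + 2754*k + 2520). ✓
s_(n+1) = (-n**3 - 16*n**2 - 83*n - 68)/(72*(n**3 + 16*n**2 + 83*n + 140)) and s_(1) = -17/2520, so S(n) = n*(-n**2 - 16*n - 83)/(140*(n**3 + 16*n**2 + 83*n + 140)).

S(n) = \frac{n \left(- n^{2} - 16 n - 83\right)}{140 \left(n^{3} + 16 n^{2} + 83 n + 140\right)}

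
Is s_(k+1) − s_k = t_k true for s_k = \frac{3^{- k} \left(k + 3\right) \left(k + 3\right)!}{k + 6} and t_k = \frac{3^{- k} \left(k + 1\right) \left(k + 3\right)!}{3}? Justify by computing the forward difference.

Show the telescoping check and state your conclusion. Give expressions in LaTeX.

s_(k+1) = (k + 4)*factorial(k + 4)/(3*3**k*(k + 7))
s_(k+1) − s_k = (k**3 + 11*k**2 + 34*k + 33)*factorial(k + 3)/(3*3**k*(k + 6)*(k + 7))
(s_(k+1) − s_k) − t_k = -(k**2 + 7*k + 3)*factorial(k + 3)/(3**k*(k + 6)*(k + 7))

Invalid: residual - \frac{3^{- k} \left(k^{2} + 7 k + 3\right) \left(k + 3\right)!}{\left(k + 6\right) \left(k + 7\right)} ≠ 0.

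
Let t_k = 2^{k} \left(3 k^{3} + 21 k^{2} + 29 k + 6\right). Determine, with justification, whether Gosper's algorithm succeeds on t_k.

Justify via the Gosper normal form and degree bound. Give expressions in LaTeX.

Compute t_(k+1)/t_k: get 2*(3*k**3 + 30*k**2 + 80*k + 59)/(3*k**3 + 21*k**2 + 29*k + 6).
Take A(k)=2, B(k)=1, C(k)=k**3 + 7*k**2 + 29*k/3 + 2.
f must satisfy (2)·f(k+1) − (1)·f(k) = k**3 + 7*k**2 + 29*k/3 + 2.
d = 3 from the (0,0,3) case.
Solving with deg f ≤ 3: f(k) = (3*k**3 + 3*k**2 - k - 4)/3.
R(k) = B(k−1)·f(k)/C(k) = (3*k**3 + 3*k**2 - k - 4)/(3*k**3 + 21*k**2 + 29*k + 6); s_k = R·t_k = 2**k*(3*k**3 + 3*k**2 - k - 4).
Check: Δs_k = 2**k*(3*k**3 + 21*k**2 + 29*k + 6). ✓

Yes. s_k = 2^{k} \left(3 k^{3} + 3 k^{2} - k - 4\right).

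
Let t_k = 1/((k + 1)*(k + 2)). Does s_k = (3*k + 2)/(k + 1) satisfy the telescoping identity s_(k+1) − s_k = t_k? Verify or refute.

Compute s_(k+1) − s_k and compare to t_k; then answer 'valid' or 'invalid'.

Valid — Δs_k = t_k.

s_(k+1) = (3*k + 5)/(k + 2)
s_(k+1) − s_k = 1/(k**2 + 3*k + 2)
(s_(k+1) − s_k) − t_k = 0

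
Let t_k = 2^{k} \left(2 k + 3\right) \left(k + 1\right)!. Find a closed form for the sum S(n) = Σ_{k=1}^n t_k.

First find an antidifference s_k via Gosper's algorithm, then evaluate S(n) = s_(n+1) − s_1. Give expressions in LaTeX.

Step 1: r(k) = 2*(k + 2)*(2*k + 5)/(2*k + 3).
A = 2*k + 4, B = 1, C = k + 3/2.
Key eq: (2*k + 4)·f(k+1) = (1)·f(k) + (k + 3/2).
Degrees (1,0,1) ⇒ d ≤ 0.
Match coefficients ⇒ f(k) = 1/2.
So s_k = (B(k−1)f/C)·t_k = (1/(2*k + 3))·t_k = 2**k*factorial(k + 1).
s_(k+1) − s_k = 2**k*(2*k + 3)*factorial(k + 1) = t_k.
Telescope: S(n) = s_(n+1) − s_(1) = 2**(n + 1)*factorial(n + 2) − (4) = 2*2**n*factorial(n + 2) - 4.

S(n) = 2 \cdot 2^{n} \left(n + 2\right)! - 4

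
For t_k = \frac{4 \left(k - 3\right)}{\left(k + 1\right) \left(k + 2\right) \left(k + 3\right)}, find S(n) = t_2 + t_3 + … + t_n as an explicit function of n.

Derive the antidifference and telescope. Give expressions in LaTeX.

S(n) = \frac{n^{2} - 7 n + 6}{3 \left(n^{2} + 5 n + 6\right)}

Ratio r(k) = (k - 2)*(k + 1)/((k - 3)*(k + 4)).
Gosper form: A/B · C(k+1)/C(k) with A=k + 1, B=k + 4, C=k - 3.
Need (k + 1)·f(k+1) − (k + 3)·f(k) = k - 3.
d = 2 from the (1,1,1) case.
Solving with deg f ≤ 2: f(k) = -k*(k + 5)/2.
R(k) = B(k−1)·f(k)/C(k) = -k*(k + 3)*(k + 5)/(2*(k - 3)); s_k = R·t_k = 2*k*(-k - 5)/((k + 1)*(k + 2)).
s_(k+1) − s_k = 4*(k - 3)/(k**3 + 6*k**2 + 11*k + 6) = t_k.
Σ_(k=2)^n t_k = s_(n+1) − s_(2) = (2*(-n**2 - 7*n - 6)/(n**2 + 5*n + 6)) − (-7/3), i.e. (n**2 - 7*n + 6)/(3*(n**2 + 5*n + 6)).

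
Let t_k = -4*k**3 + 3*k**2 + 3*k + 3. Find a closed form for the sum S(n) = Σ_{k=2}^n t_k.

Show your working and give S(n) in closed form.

S(n) = -n**4 - n**3 + 2*n**2 + 5*n - 5

Compute t_(k+1)/t_k: get (4*k**3 + 9*k**2 + 3*k - 5)/(4*k**3 - 3*k**2 - 3*k - 3).
Factor: A=1; B=1; C=k**3 - 3*k**2/4 - 3*k/4 - 3/4.
Set up (1)·f(k+1) − (1)·f(k) − (k**3 - 3*k**2/4 - 3*k/4 - 3/4) = 0.
Degrees (0,0,3) ⇒ d ≤ 4.
Solving with deg f ≤ 4: f(k) = k*(k**3 - 3*k**2 + k - 2)/4.
Then R = B(k−1)f/C = k*(k**3 - 3*k**2 + k - 2)/(4*k**3 - 3*k**2 - 3*k - 3), so s_k = R(k)·t_k = k*(-k**3 + 3*k**2 - k + 2).
Check: Δs_k = -4*k**3 + 3*k**2 + 3*k + 3. ✓
Telescope: S(n) = s_(n+1) − s_(2) = -n**4 - n**3 + 2*n**2 + 5*n + 3 − (8) = -n**4 - n**3 + 2*n**2 + 5*n - 5.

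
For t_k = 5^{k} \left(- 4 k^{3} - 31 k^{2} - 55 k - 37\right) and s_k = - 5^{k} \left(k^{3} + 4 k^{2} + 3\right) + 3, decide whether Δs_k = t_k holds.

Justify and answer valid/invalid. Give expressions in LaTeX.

s_(k+1) = -5*5**k*((k + 1)**3 + 4*(k + 1)**2 + 3) + 3
s_(k+1) − s_k = 5**k*(-4*k**3 - 31*k**2 - 55*k - 37)
(s_(k+1) − s_k) − t_k = 0

valid; difference matches t_k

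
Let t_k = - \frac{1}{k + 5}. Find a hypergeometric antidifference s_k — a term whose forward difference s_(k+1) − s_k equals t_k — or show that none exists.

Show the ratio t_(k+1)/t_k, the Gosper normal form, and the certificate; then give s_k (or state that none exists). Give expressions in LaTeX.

none (Gosper's algorithm certifies no s_k)

Ratio r(k) = (k + 5)/(k + 6).
Gosper form: A/B · C(k+1)/C(k) with A=k + 5, B=k + 6, C=1.
Need (k + 5)·f(k+1) − (k + 5)·f(k) = 1.
From deg A=1, deg B=1, deg C=0: d=0.
Write f(k) = c0. Then LHS − RHS = -1, requiring -1 = 0: contradictory. No certificate.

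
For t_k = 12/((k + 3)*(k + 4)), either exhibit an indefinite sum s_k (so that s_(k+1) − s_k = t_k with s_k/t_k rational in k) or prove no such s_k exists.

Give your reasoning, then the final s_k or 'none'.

Step 1: r(k) = (k + 3)/(k + 5).
Take A(k)=k + 3, B(k)=k + 5, C(k)=1.
Set up (k + 3)·f(k+1) − (k + 4)·f(k) − (1) = 0.
d = 1 from the (1,1,0) case.
Solving with deg f ≤ 1: f(k) = k/3.
R(k) = B(k−1)·f(k)/C(k) = k*(k + 4)/3; s_k = R·t_k = 4*k/(k + 3).
Check: Δs_k = 12/(k**2 + 7*k + 12). ✓

s_k = 4*k/(k + 3)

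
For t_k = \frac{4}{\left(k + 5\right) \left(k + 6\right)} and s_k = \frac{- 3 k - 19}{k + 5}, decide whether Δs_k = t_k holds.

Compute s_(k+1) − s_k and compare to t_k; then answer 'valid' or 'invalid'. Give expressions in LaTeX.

valid (s_(k+1) − s_k reduces to t_k)

s_(k+1) = (-3*k - 22)/(k + 6)
s_(k+1) − s_k = 4/(k**2 + 11*k + 30)
(s_(k+1) − s_k) − t_k = 0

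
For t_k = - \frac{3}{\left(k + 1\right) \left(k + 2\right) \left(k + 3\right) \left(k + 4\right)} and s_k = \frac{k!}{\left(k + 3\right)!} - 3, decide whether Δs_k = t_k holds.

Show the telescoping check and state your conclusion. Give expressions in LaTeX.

s_(k+1) = factorial(k + 1)/factorial(k + 4) - 3
s_(k+1) − s_k = -3/((k + 1)*(k + 2)*(k + 3)*(k + 4))
(s_(k+1) − s_k) − t_k = 0

Valid: the claim telescopes to t_k.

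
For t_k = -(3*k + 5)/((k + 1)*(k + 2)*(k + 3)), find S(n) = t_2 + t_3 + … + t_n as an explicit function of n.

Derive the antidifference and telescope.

S(n) = (-5*n**2 - 7*n + 12)/(6*(n**2 + 5*n + 6))

The ratio is (k + 1)*(3*k + 8)/((k + 4)*(3*k + 5)).
Normal form (A,B,C) = (k + 1, k + 4, k + 5/3).
Need (k + 1)·f(k+1) − (k + 3)·f(k) = k + 5/3.
Degrees (1,1,1) ⇒ d ≤ 2.
A polynomial solution: f(k) = k*(2*k + 3)/3.
Then R = B(k−1)f/C = k*(k + 3)*(2*k + 3)/(3*k + 5), so s_k = R(k)·t_k = k*(-2*k - 3)/((k + 1)*(k + 2)).
s_(k+1) − s_k = (-3*k - 5)/(k**3 + 6*k**2 + 11*k + 6) = t_k.
Σ_(k=2)^n t_k = s_(n+1) − s_(2) = ((-2*n**2 - 7*n - 5)/(n**2 + 5*n + 6)) − (-7/6), i.e. (-5*n**2 - 7*n + 12)/(6*(n**2 + 5*n + 6)).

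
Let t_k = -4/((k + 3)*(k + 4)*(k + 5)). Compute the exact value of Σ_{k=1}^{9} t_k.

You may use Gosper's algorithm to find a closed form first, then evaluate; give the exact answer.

Σ = -81/910

The ratio is (k + 3)/(k + 6).
Gosper form: A/B · C(k+1)/C(k) with A=k + 3, B=k + 6, C=1.
Key eq: (k + 3)·f(k+1) = (k + 5)·f(k) + (1).
Degrees (1,1,0) ⇒ d ≤ 2.
Solve for f: f(k) = k*(k + 7)/24 (degree 2 ≤ 2).
So s_k = (B(k−1)f/C)·t_k = (k*(k + 5)*(k + 7)/24)·t_k = k*(-k - 7)/(6*(k + 3)*(k + 4)).
s_(k+1) − s_k = -4/(k**3 + 12*k**2 + 47*k + 60) = t_k.
Σ_(k=1)^(9) t_k = s_(10) − s_(1) = -85/546 − (-1/15) = -81/910.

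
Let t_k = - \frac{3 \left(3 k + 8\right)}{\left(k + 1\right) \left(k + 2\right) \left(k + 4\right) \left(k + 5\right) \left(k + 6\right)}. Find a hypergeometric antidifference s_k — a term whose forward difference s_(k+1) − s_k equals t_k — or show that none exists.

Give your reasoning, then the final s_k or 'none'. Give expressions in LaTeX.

s_k = \frac{3 k \left(- k^{2} - 10 k - 29\right)}{20 \left(k^{3} + 10 k^{2} + 29 k + 20\right)}

Step 1: r(k) = (k + 1)*(k + 4)*(3*k + 11)/((k + 3)*(k + 7)*(3*k + 8)).
Factor: A=k + 1; B=k + 7; C=k**2 + 17*k/3 + 8.
Set up (k + 1)·f(k+1) − (k + 6)·f(k) − (k**2 + 17*k/3 + 8) = 0.
From deg A=1, deg B=1, deg C=2: d=5.
Solve for f: f(k) = k*(k + 2)*(k + 3)*(k**2 + 10*k + 29)/60 (degree 5 ≤ 5).
Certificate R = B(k−1)f/C = k*(k + 2)*(k + 6)*(k**2 + 10*k + 29)/(20*(3*k + 8)) gives s_k = 3*k*(-k**2 - 10*k - 29)/(20*(k**3 + 10*k**2 + 29*k + 20)).
Δs = 3*(-3*k - 8)/(k**5 + 18*k**4 + 121*k**3 + 372*k**2 + 508*k + 240), as required.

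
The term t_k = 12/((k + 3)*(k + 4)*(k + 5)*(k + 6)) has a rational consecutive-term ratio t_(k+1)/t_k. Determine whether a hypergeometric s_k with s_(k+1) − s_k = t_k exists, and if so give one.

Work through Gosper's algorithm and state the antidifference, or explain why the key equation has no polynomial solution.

Ratio r(k) = (k + 3)/(k + 7).
Factor: A=k + 3; B=k + 7; C=1.
Set up (k + 3)·f(k+1) − (k + 6)·f(k) − (1) = 0.
Degrees (1,1,0) ⇒ d ≤ 3.
Coefficient equations give f(k) = k*(k**2 + 12*k + 47)/180.
So s_k = (B(k−1)f/C)·t_k = (k*(k + 6)*(k**2 + 12*k + 47)/180)·t_k = k*(k**2 + 12*k + 47)/(15*(k + 3)*(k + 4)*(k + 5)).
Verify: 12/(k**4 + 18*k**3 + 119*k**2 + 342*k + 360) matches t_k.

s_k = k*(k**2 + 12*k + 47)/(15*(k + 3)*(k + 4)*(k + 5))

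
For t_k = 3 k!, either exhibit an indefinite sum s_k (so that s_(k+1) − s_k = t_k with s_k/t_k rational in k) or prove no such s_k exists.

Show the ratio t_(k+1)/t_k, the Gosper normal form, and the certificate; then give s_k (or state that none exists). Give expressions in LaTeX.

Compute t_(k+1)/t_k: get k + 1.
Normal form (A,B,C) = (k + 1, 1, 1).
f must satisfy (k + 1)·f(k+1) − (1)·f(k) = 1.
Bound: deg f ≤ -1.
Negative degree bound (-1): no f exists, t_k not Gosper-summable.

none (Gosper's algorithm certifies no s_k)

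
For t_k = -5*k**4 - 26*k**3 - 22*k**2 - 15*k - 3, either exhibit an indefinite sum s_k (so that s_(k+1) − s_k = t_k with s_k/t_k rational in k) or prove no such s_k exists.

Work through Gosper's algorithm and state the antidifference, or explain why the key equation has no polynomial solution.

s_k = k*(-k**4 - 4*k**3 + 4*k**2 - 3*k + 1)

Ratio r(k) = (5*k**4 + 46*k**3 + 130*k**2 + 157*k + 71)/(5*k**4 + 26*k**3 + 22*k**2 + 15*k + 3).
A = 1, B = 1, C = k**4 + 26*k**3/5 + 22*k**2/5 + 3*k + 3/5.
Solve (1)·f(k+1) − (1)·f(k) = k**4 + 26*k**3/5 + 22*k**2/5 + 3*k + 3/5.
From deg A=0, deg B=0, deg C=4: d=5.
Match coefficients ⇒ f(k) = k*(k**4 + 4*k**3 - 4*k**2 + 3*k - 1)/5.
Certificate R = B(k−1)f/C = k*(k**4 + 4*k**3 - 4*k**2 + 3*k - 1)/(5*k**4 + 26*k**3 + 22*k**2 + 15*k + 3) gives s_k = k*(-k**4 - 4*k**3 + 4*k**2 - 3*k + 1).
s_(k+1) − s_k = -5*k**4 - 26*k**3 - 22*k**2 - 15*k - 3 = t_k.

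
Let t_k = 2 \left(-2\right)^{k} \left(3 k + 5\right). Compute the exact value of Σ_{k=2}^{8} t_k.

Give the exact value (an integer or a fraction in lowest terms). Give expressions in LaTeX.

r(k) = 2*(-3*k - 8)/(3*k + 5) after simplifying.
Gosper form: A/B · C(k+1)/C(k) with A=-2, B=1, C=k + 5/3.
Set up (-2)·f(k+1) − (1)·f(k) − (k + 5/3) = 0.
Degrees (0,0,1) ⇒ d ≤ 1.
Match coefficients ⇒ f(k) = -(k + 1)/3.
So s_k = (B(k−1)f/C)·t_k = (-(k + 1)/(3*k + 5))·t_k = (-2)**(k + 1)*(k + 1).
Verify: 2*(-2)**k*(3*k + 5) matches t_k.
Evaluate s at k=9 and k=2: 10240 and -24; difference 10264.

Σ = 10264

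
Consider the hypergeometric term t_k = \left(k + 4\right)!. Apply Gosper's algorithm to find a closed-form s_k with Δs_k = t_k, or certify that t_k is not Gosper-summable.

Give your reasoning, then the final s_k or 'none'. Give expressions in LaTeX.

r(k) = k + 5 after simplifying.
Factor: A=k + 5; B=1; C=1.
f must satisfy (k + 5)·f(k+1) − (1)·f(k) = 1.
From deg A=1, deg B=0, deg C=0: d=-1.
d = -1 < 0 ⇒ no nonzero polynomial f; not summable.

none (Gosper's algorithm certifies no s_k)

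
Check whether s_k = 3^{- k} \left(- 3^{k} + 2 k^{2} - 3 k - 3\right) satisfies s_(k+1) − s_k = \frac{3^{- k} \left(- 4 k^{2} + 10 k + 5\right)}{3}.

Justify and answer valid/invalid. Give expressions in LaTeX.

Valid: the claim telescopes to t_k.

s_(k+1) = (-3*3**k + 2*k**2 + k - 4)/(3*3**k)
s_(k+1) − s_k = (-4*k**2 + 10*k + 5)/(3*3**k)
(s_(k+1) − s_k) − t_k = 0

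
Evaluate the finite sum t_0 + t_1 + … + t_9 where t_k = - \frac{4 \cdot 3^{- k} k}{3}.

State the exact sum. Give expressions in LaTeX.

The ratio is (k + 1)/(3*k).
Factor: A=1/3; B=1; C=k.
Solve (1/3)·f(k+1) − (1)·f(k) = k.
Bound: deg f ≤ 1.
A polynomial solution: f(k) = -3*(2*k + 1)/4.
Then R = B(k−1)f/C = -3*(2*k + 1)/(4*k), so s_k = R(k)·t_k = (2*k + 1)/3**k.
Verify: -4*k/(3*3**k) matches t_k.
Sum = s_(10) − s_(0); s_(10) = 7/19683, s_(0) = 1 ⇒ -19676/19683.

Σ = -19676/19683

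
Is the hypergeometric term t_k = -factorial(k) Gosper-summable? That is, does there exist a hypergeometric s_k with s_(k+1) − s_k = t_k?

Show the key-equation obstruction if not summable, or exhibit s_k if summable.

The ratio is k + 1.
Gosper form: A/B · C(k+1)/C(k) with A=k + 1, B=1, C=1.
Need (k + 1)·f(k+1) − (1)·f(k) = 1.
From deg A=1, deg B=0, deg C=0: d=-1.
Negative degree bound (-1): no f exists, t_k not Gosper-summable.

No — negative degree bound, so no certificate f.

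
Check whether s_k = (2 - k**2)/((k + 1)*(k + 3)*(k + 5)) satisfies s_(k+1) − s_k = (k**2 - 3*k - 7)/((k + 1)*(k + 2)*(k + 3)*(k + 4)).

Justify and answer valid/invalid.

s_(k+1) = (2 - (k + 1)**2)/((k + 2)*(k + 4)*(k + 6))
s_(k+1) − s_k = (k**4 + 2*k**3 - 28*k**2 - 95*k - 81)/(k**6 + 21*k**5 + 175*k**4 + 735*k**3 + 1624*k**2 + 1764*k + 720)
(s_(k+1) − s_k) − t_k = 3*(-2*k**3 - 6*k**2 + 24*k + 43)/(k**6 + 21*k**5 + 175*k**4 + 735*k**3 + 1624*k**2 + 1764*k + 720)

Invalid: residual 3*(-2*k**3 - 6*k**2 + 24*k + 43)/(k**6 + 21*k**5 + 175*k**4 + 735*k**3 + 1624*k**2 + 1764*k + 720) ≠ 0.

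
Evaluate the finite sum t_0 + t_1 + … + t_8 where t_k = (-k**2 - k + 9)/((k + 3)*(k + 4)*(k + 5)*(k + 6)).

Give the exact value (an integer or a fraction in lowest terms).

t_(k+1)/t_k = (k + 3)*(k + (k + 1)**2 - 8)/((k + 7)*(k**2 + k - 9)).
Take A(k)=k + 3, B(k)=k + 7, C(k)=k**2 + k - 9.
Key eq: (k + 3)·f(k+1) = (k + 6)·f(k) + (k**2 + k - 9).
Bound: deg f ≤ 3.
Solving with deg f ≤ 3: f(k) = k*(k**2 - 18*k - 73)/30.
Then R = B(k−1)f/C = k*(k + 6)*(k**2 - 18*k - 73)/(30*(k**2 + k - 9)), so s_k = R(k)·t_k = k*(-k**2 + 18*k + 73)/(30*(k + 3)*(k + 4)*(k + 5)).
Check: Δs_k = (-k**2 - k + 9)/(k**4 + 18*k**3 + 119*k**2 + 342*k + 360). ✓
Evaluate s at k=9 and k=0: 11/520 and 0; difference 11/520.

Σ = 11/520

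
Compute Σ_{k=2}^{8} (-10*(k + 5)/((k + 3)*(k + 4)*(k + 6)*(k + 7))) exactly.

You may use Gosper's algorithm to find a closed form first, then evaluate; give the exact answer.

t_(k+1)/t_k = (k + 3)*(k + 6)**2/((k + 5)**2*(k + 8)).
Factor: A=k + 3; B=k + 8; C=k**2 + 10*k + 25.
Set up (k + 3)·f(k+1) − (k + 7)·f(k) − (k**2 + 10*k + 25) = 0.
deg f ≤ 4 (via 1,1,2).
A polynomial solution: f(k) = k*(k + 4)*(k + 5)*(k + 9)/36.
Get s_k = R·t_k = 5*k*(-k - 9)/(18*(k**2 + 9*k + 18)) with R(k) = B(k−1)f(k)/C(k) = k*(k + 4)*(k + 7)*(k + 9)/(36*(k + 5)).
s_(k+1) − s_k = 10*(-k - 5)/(k**4 + 20*k**3 + 145*k**2 + 450*k + 504) = t_k.
Telescoping: Σ = s_(9) − s_(2) = -1/4 − (-11/72) = -7/72.

Σ = -7/72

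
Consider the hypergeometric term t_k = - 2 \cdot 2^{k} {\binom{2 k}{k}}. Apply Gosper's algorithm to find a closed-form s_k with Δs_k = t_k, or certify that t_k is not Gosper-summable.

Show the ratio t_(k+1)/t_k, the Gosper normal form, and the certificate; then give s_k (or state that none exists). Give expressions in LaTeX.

no hypergeometric antidifference exists

t_(k+1)/t_k = 4*(2*k + 1)/(k + 1).
Gosper form: A/B · C(k+1)/C(k) with A=8*k + 4, B=k + 1, C=1.
Set up (8*k + 4)·f(k+1) − (k)·f(k) − (1) = 0.
Bound: deg f ≤ -1.
d = -1 < 0 ⇒ no nonzero polynomial f; not summable.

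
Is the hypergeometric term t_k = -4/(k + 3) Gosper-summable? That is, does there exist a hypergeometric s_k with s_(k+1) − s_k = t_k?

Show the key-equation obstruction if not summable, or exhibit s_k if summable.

No — the linear system for f has no solution.

r(k) = (k + 3)/(k + 4) after simplifying.
Take A(k)=k + 3, B(k)=k + 4, C(k)=1.
Set up (k + 3)·f(k+1) − (k + 3)·f(k) − (1) = 0.
From deg A=1, deg B=1, deg C=0: d=0.
Generic f = c0 gives residual -1; -1 = 0 cannot hold, so t_k is not Gosper-summable.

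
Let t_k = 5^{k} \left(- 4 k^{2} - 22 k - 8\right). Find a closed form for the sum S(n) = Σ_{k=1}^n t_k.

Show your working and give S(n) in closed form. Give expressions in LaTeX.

S(n) = - 5 \cdot 5^{n} n^{2} - 25 \cdot 5^{n} n - 5 \cdot 5^{n} + 5

Ratio r(k) = 5*(2*k**2 + 15*k + 17)/(2*k**2 + 11*k + 4).
Gosper form: A/B · C(k+1)/C(k) with A=5, B=1, C=k**2 + 11*k/2 + 2.
Set up (5)·f(k+1) − (1)·f(k) − (k**2 + 11*k/2 + 2) = 0.
deg f ≤ 2 (via 0,0,2).
Coefficient equations give f(k) = (k**2 + 3*k - 3)/4.
R(k) = B(k−1)·f(k)/C(k) = (k**2 + 3*k - 3)/(2*(2*k**2 + 11*k + 4)); s_k = R·t_k = 5**k*(-k**2 - 3*k + 3).
Verify: 5**k*(-4*k**2 - 22*k - 8) matches t_k.
Evaluate: s_(n+1) = 5**(n + 1)*(-n**2 - 5*n - 1); subtract s_(1) = -5 ⇒ S(n) = -5*5**n*n**2 - 25*5**n*n - 5*5**n + 5.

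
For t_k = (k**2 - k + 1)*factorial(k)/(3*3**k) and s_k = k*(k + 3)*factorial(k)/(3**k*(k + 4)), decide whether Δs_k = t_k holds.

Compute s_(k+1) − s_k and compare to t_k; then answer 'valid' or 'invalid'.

Invalid: residual -(k**3 + 3*k**2 - 6*k + 4)*factorial(k)/(3*3**k*(k + 4)*(k + 5)) ≠ 0.

s_(k+1) = (k + 1)*(k + 4)*factorial(k + 1)/(3*3**k*(k + 5))
s_(k+1) − s_k = (k**4 + 7*k**3 + 9*k**2 - 5*k + 16)*factorial(k)/(3*3**k*(k + 4)*(k + 5))
(s_(k+1) − s_k) − t_k = -(k**3 + 3*k**2 - 6*k + 4)*factorial(k)/(3*3**k*(k + 4)*(k + 5))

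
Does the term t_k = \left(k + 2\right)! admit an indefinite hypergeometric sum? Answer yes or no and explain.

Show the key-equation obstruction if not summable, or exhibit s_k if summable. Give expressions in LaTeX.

t_(k+1)/t_k = k + 3.
A = k + 3, B = 1, C = 1.
f must satisfy (k + 3)·f(k+1) − (1)·f(k) = 1.
Bound: deg f ≤ -1.
Bound -1 < 0, so the key equation has no polynomial solution.

No. Not Gosper-summable.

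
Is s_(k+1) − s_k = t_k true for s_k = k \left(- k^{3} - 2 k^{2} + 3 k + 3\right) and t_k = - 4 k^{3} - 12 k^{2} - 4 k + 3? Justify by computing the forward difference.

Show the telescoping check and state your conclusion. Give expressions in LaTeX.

valid; difference matches t_k

s_(k+1) = -k**4 - 6*k**3 - 9*k**2 - k + 3
s_(k+1) − s_k = -4*k**3 - 12*k**2 - 4*k + 3
(s_(k+1) − s_k) − t_k = 0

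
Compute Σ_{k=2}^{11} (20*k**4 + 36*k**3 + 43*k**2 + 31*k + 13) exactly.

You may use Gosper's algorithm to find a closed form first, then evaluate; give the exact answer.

Σ = 980100

Step 1: r(k) = (20*k**4 + 116*k**3 + 271*k**2 + 305*k + 143)/(20*k**4 + 36*k**3 + 43*k**2 + 31*k + 13).
So A=1 and B=1, with C=k**4 + 9*k**3/5 + 43*k**2/20 + 31*k/20 + 13/20.
Set up (1)·f(k+1) − (1)·f(k) − (k**4 + 9*k**3/5 + 43*k**2/20 + 31*k/20 + 13/20) = 0.
Bound: deg f ≤ 5.
Solving with deg f ≤ 5: f(k) = k*(4*k**4 - k**3 + 3*k**2 + 3*k + 4)/20.
Then R = B(k−1)f/C = k*(4*k**4 - k**3 + 3*k**2 + 3*k + 4)/(20*k**4 + 36*k**3 + 43*k**2 + 31*k + 13), so s_k = R(k)·t_k = k*(4*k**4 - k**3 + 3*k**2 + 3*k + 4).
Check: Δs_k = 20*k**4 + 36*k**3 + 43*k**2 + 31*k + 13. ✓
Evaluate s at k=12 and k=2: 980256 and 156; difference 980100.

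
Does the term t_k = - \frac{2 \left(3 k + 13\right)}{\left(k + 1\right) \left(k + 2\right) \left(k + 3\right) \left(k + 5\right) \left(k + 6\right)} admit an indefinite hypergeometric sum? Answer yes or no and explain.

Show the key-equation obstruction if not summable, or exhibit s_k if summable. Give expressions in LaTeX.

r(k) = (k + 1)*(k + 5)*(3*k + 16)/((k + 4)*(k + 7)*(3*k + 13)) after simplifying.
Take A(k)=k + 1, B(k)=k + 7, C(k)=k**2 + 25*k/3 + 52/3.
Key eq: (k + 1)·f(k+1) = (k + 6)·f(k) + (k**2 + 25*k/3 + 52/3).
d = 5 from the (1,1,2) case.
A polynomial solution: f(k) = k*(k + 3)*(k + 4)*(k**2 + 8*k + 17)/30.
Then R = B(k−1)f/C = k*(k + 3)*(k + 6)*(k**2 + 8*k + 17)/(10*(3*k + 13)), so s_k = R(k)·t_k = k*(-k**2 - 8*k - 17)/(5*(k**3 + 8*k**2 + 17*k + 10)).
Check: Δs_k = 2*(-3*k - 13)/(k**5 + 17*k**4 + 107*k**3 + 307*k**2 + 396*k + 180). ✓

Yes. s_k = \frac{k \left(- k^{2} - 8 k - 17\right)}{5 \left(k^{3} + 8 k^{2} + 17 k + 10\right)}.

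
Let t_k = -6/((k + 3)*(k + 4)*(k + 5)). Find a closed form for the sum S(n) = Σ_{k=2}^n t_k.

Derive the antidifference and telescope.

S(n) = (-n**2 - 9*n + 10)/(10*(n**2 + 9*n + 20))

Ratio r(k) = (k + 3)/(k + 6).
A = k + 3, B = k + 6, C = 1.
Need (k + 3)·f(k+1) − (k + 5)·f(k) = 1.
From deg A=1, deg B=1, deg C=0: d=2.
Coefficient equations give f(k) = k*(k + 7)/24.
Get s_k = R·t_k = k*(-k - 7)/(4*(k + 3)*(k + 4)) with R(k) = B(k−1)f(k)/C(k) = k*(k + 5)*(k + 7)/24.
Verify: -6/(k**3 + 12*k**2 + 47*k + 60) matches t_k.
Evaluate: s_(n+1) = (-n**2 - 9*n - 8)/(4*(n**2 + 9*n + 20)); subtract s_(2) = -3/20 ⇒ S(n) = (-n**2 - 9*n + 10)/(10*(n**2 + 9*n + 20)).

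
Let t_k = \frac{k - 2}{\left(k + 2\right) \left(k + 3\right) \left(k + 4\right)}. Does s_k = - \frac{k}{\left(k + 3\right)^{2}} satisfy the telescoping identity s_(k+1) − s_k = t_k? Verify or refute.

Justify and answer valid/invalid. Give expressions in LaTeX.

Invalid: residual \frac{- 2 k^{2} - 5 k + 6}{k^{5} + 16 k^{4} + 101 k^{3} + 314 k^{2} + 480 k + 288} ≠ 0.

s_(k+1) = (-k - 1)/(k + 4)**2
s_(k+1) − s_k = k/(k + 3)**2 - (k + 1)/(k + 4)**2
(s_(k+1) − s_k) − t_k = (-2*k**2 - 5*k + 6)/(k**5 + 16*k**4 + 101*k**3 + 314*k**2 + 480*k + 288)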